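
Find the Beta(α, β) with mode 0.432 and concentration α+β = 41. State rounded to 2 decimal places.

α = 17.85, β = 23.15

Since the density peak of Beta(α,β) is at (α−1)/(α+β−2),
α = 1 + 0.432(41−2) = 17.85 and β = 41 − 17.85 = 23.15.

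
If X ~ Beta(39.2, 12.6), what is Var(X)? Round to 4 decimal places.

0.0035

α+β = 51.8 and αβ = 493.92, so Var = αβ/[(α+β)²(α+β+1)] = 493.92/141675.072 = 0.0035.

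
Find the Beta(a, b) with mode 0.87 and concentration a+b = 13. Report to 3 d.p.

a = 10.570, b = 2.430

Mode = (a−1)/(κ−2) with κ = a+b, so a−1 = 0.87·11 = 9.570.
a = 10.570; b = κ − a = 2.430.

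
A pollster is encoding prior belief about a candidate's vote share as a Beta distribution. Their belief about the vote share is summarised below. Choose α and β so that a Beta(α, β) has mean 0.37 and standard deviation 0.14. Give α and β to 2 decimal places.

Variance = 0.14² = 0.0196. The moment-matching identity α+β = μ(1−μ)/Var − 1 gives
α+β = 0.2331/0.0196 − 1 = 10.8929, so α = μ·10.8929 = 4.03 and β = (1−μ)·10.8929 = 6.86.

α = 4.03, β = 6.86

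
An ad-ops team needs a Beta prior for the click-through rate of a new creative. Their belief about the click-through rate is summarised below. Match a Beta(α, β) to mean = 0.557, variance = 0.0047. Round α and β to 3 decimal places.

By moment matching, α+β = μ(1−μ)/σ² − 1 = (0.557·0.443)/0.0047 − 1 = 52.5002 − 1 = 51.5002.
Since α/(α+β) = μ, α = 0.557·51.5002 = 28.686 and β = 0.443·51.5002 = 22.815.

α = 28.686, β = 22.815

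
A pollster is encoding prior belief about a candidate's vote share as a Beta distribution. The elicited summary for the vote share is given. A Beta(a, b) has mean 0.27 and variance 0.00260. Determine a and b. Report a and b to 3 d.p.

a = 20.198, b = 54.610

Let s = a+b. The Beta variance is μ(1−μ)/(s+1).
So s+1 = μ(1−μ)/σ² = (0.27×0.73)/0.00260 = 0.1971/0.00260 = 75.8077, giving s = 74.8077.
Then a = μs = 0.27×74.8077 = 20.198 and b = (1−μ)s = 0.73×74.8077 = 54.610.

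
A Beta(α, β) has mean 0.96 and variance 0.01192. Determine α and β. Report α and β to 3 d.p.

α = 2.133, β = 0.089

Write ν = α+β; then α = μν and Var = μ(1−μ)/(ν+1).
ν = μ(1−μ)/Var − 1 = 0.0384/0.01192 − 1 = 2.2215.
α = 0.96·2.2215 = 2.133, β = 0.04·2.2215 = 0.089.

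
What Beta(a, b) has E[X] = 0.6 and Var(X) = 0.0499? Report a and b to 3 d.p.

Write ν = a+b; then a = μν and Var = μ(1−μ)/(ν+1).
ν = μ(1−μ)/Var − 1 = 0.24/0.0499 − 1 = 3.8096.
a = 0.6·3.8096 = 2.286, b = 0.4·3.8096 = 1.524.

a = 2.286, b = 1.524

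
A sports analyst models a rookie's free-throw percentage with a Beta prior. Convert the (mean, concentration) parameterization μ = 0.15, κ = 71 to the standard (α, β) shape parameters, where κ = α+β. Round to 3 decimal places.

α = 10.650, β = 60.350

α = μκ = 0.15×71 = 10.650 and β = (1−μ)κ = 0.85×71 = 60.350.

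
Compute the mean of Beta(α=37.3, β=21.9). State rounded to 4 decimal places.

0.6301

E[X] = α/(α+β) = 37.3/59.2 = 0.6301.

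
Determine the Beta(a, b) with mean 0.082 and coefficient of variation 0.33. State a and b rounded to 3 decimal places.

a = 8.348, b = 93.454

σ = CV·μ = 0.33×0.082 = 0.02706, so σ² = 0.000732.
s+1 = μ(1−μ)/σ² = 0.075276/0.000732 = 102.8019, so s = a+b = 101.8019.
a = μs = 8.348, b = (1−μ)s = 93.454.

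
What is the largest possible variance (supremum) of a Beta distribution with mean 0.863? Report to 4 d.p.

0.1182

For fixed mean μ the Beta variance is μ(1−μ)/(α+β+1), increasing as α+β decreases.
Its least upper bound (not attained) is μ(1−μ) = 0.863·0.137 = 0.1182.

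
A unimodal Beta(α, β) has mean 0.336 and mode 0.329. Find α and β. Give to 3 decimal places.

α = 16.416, β = 32.441

With s = α+β: μ = α/s and mode = (α−1)/(s−2). Eliminating α = μs,
μs − 1 = m(s−2) ⇒ s(μ−m) = 1−2m ⇒ s = 0.342/0.007 = 48.8571.
So α = μs = 16.416, β = (1−μ)s = 32.441.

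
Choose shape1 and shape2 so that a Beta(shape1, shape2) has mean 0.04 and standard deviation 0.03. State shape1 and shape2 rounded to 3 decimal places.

shape1 = 1.667, shape2 = 40.000

Variance = 0.03² = 0.0009. The moment-matching identity shape1+shape2 = μ(1−μ)/Var − 1 gives
shape1+shape2 = 0.0384/0.0009 − 1 = 41.6667, so shape1 = μ·41.6667 = 1.667 and shape2 = (1−μ)·41.6667 = 40.000.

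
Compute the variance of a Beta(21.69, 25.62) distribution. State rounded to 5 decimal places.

0.00514

α+β = 47.31 and αβ = 555.6978, so Var = αβ/[(α+β)²(α+β+1)] = 555.6978/108129.185991 = 0.00514.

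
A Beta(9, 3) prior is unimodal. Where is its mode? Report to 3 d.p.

The density x^(α−1)(1−x)^(β−1) is maximised at (α−1)/(α+β−2) = 8/10 = 0.800.

0.800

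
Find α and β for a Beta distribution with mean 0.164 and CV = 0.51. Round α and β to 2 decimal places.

α = 3.05, β = 15.55

σ = CV·μ = 0.51×0.164 = 0.08364, so σ² = 0.006996.
s+1 = μ(1−μ)/σ² = 0.137104/0.006996 = 19.5985, so s = α+β = 18.5985.
α = μs = 3.05, β = (1−μ)s = 15.55.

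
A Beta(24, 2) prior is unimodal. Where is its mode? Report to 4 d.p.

0.9583

With α,β > 1, mode = (α−1)/(α+β−2) = 23/24 = 0.9583.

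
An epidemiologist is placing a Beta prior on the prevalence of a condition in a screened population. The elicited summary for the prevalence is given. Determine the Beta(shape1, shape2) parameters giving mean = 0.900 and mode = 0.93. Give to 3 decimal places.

shape1 = 25.800, shape2 = 2.867

Let s = shape1+shape2. Mean gives shape1 = μs = 0.900s; mode gives (shape1−1)/(s−2) = 0.93.
Substituting: 0.900s − 1 = 0.93(s−2) = 0.93s − 1.86, so -0.030s = -0.86 and s = 28.6667.
Then shape1 = 0.900×28.6667 = 25.800 and shape2 = s−shape1 = 2.867.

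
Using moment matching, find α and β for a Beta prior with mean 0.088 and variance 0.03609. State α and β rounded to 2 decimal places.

α = 0.11, β = 1.12

Let s = α+β. The Beta variance is μ(1−μ)/(s+1).
So s+1 = μ(1−μ)/σ² = (0.088×0.912)/0.03609 = 0.080256/0.03609 = 2.2238, giving s = 1.2238.
Then α = μs = 0.088×1.2238 = 0.11 and β = (1−μ)s = 0.912×1.2238 = 1.12.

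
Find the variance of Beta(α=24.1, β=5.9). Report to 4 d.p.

Var = αβ/[(α+β)²(α+β+1)] = (24.1×5.9)/(30.0²×31.0) = 142.19/27900.000 = 0.0051.

0.0051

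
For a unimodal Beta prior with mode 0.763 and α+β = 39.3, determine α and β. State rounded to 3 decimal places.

For α,β>1 the mode is (α−1)/(α+β−2), so α = mode·(κ−2)+1 = 0.763×37.3+1 = 29.460.
And β = (1−mode)·(κ−2)+1 = 0.237×37.3+1 = 9.840.

α = 29.460, β = 9.840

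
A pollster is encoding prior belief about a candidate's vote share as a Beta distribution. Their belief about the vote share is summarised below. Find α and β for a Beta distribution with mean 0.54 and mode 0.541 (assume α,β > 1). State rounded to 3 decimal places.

α = 44.280, β = 37.720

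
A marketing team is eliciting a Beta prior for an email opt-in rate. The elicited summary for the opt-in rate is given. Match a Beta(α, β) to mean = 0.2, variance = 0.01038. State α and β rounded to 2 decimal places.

Let s = α+β. The Beta variance is μ(1−μ)/(s+1).
So s+1 = μ(1−μ)/σ² = (0.2×0.8)/0.01038 = 0.16/0.01038 = 15.4143, giving s = 14.4143.
Then α = μs = 0.2×14.4143 = 2.88 and β = (1−μ)s = 0.8×14.4143 = 11.53.

α = 2.88, β = 11.53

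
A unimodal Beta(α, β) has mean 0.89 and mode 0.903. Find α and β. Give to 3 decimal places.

Let s = α+β. Mean gives α = μs = 0.89s; mode gives (α−1)/(s−2) = 0.903.
Substituting: 0.89s − 1 = 0.903(s−2) = 0.903s − 1.806, so -0.013s = -0.806 and s = 62.0000.
Then α = 0.89×62.0000 = 55.180 and β = s−α = 6.820.

α = 55.180, β = 6.820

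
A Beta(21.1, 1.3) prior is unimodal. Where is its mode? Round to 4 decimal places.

0.9853

With α,β > 1, mode = (α−1)/(α+β−2) = 20.1/20.4 = 0.9853.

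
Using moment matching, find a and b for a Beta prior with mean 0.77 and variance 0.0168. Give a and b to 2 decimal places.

a = 7.35, b = 2.19

By moment matching, a+b = μ(1−μ)/σ² − 1 = (0.77·0.23)/0.0168 − 1 = 10.5417 − 1 = 9.5417.
Since a/(a+b) = μ, a = 0.77·9.5417 = 7.35 and b = 0.23·9.5417 = 2.19.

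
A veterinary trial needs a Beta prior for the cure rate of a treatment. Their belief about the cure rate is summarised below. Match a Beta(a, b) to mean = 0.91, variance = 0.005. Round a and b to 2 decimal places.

Write ν = a+b; then a = μν and Var = μ(1−μ)/(ν+1).
ν = μ(1−μ)/Var − 1 = 0.0819/0.005 − 1 = 15.3800.
a = 0.91·15.3800 = 14.00, b = 0.09·15.3800 = 1.38.

a = 14.00, b = 1.38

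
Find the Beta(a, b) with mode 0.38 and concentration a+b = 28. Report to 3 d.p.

a = 10.880, b = 17.120

For a,b>1 the mode is (a−1)/(a+b−2), so a = mode·(κ−2)+1 = 0.38×26+1 = 10.880.
And b = (1−mode)·(κ−2)+1 = 0.62×26+1 = 17.120.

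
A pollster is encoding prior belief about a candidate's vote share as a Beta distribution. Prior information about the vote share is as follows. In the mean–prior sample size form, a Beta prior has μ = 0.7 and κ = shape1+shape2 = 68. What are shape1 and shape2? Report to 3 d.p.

shape1 = 47.600, shape2 = 20.400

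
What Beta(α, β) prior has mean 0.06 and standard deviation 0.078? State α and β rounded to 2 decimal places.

Variance = 0.078² = 0.006084. The moment-matching identity α+β = μ(1−μ)/Var − 1 gives
α+β = 0.0564/0.006084 − 1 = 8.2702, so α = μ·8.2702 = 0.50 and β = (1−μ)·8.2702 = 7.77.

α = 0.50, β = 7.77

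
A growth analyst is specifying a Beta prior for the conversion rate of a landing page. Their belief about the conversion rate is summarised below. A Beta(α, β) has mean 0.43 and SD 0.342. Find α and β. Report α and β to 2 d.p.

Variance = 0.342² = 0.116964. The moment-matching identity α+β = μ(1−μ)/Var − 1 gives
α+β = 0.2451/0.116964 − 1 = 1.0955, so α = μ·1.0955 = 0.47 and β = (1−μ)·1.0955 = 0.62.

α = 0.47, β = 0.62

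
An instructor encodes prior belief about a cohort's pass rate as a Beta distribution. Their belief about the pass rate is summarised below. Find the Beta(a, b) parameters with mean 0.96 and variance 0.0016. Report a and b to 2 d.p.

By moment matching, a+b = μ(1−μ)/σ² − 1 = (0.96·0.04)/0.0016 − 1 = 24.0000 − 1 = 23.0000.
Since a/(a+b) = μ, a = 0.96·23.0000 = 22.08 and b = 0.04·23.0000 = 0.92.

a = 22.08, b = 0.92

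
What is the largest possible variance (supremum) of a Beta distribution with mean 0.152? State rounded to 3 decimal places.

0.129

For fixed mean μ the Beta variance is μ(1−μ)/(α+β+1), increasing as α+β decreases.
Its least upper bound (not attained) is μ(1−μ) = 0.152·0.848 = 0.129.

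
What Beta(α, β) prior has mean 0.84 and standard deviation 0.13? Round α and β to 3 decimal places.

α = 5.840, β = 1.112

σ² = 0.13² = 0.0169.
With s = α+β, Var = μ(1−μ)/(s+1), so s+1 = (0.84×0.16)/0.0169 = 7.9527 and s = 6.9527.
α = μs = 5.840, β = (1−μ)s = 1.112.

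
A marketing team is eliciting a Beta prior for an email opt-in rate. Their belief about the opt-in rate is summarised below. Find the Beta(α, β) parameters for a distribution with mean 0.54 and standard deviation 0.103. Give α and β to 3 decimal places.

α = 12.104, β = 10.310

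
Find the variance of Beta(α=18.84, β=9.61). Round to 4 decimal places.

μ = 18.84/28.45 = 0.662214; Var = μ(1−μ)/(α+β+1) = 0.2236865/29.45 = 0.0076.

0.0076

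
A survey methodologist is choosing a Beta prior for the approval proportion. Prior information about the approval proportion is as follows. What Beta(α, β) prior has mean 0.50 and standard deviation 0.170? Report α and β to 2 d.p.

α = 3.83, β = 3.83

First σ² = 0.028900. Setting α = μn, β = (1−μ)n with n = α+β,
μ(1−μ)/(n+1) = 0.028900 ⇒ n+1 = 0.2500/0.028900 = 8.6505 ⇒ n = 7.6505.
Hence α = 0.50×7.6505 = 3.83, β = 0.50×7.6505 = 3.83.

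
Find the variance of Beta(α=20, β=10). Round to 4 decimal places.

α+β = 30 and αβ = 200, so Var = αβ/[(α+β)²(α+β+1)] = 200/27900 = 0.0072.

0.0072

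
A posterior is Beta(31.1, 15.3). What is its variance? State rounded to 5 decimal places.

μ = 31.1/46.4 = 0.670259; Var = μ(1−μ)/(α+β+1) = 0.2210120/47.4 = 0.00466.

0.00466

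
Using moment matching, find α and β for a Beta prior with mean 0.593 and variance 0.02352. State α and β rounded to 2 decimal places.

Write ν = α+β; then α = μν and Var = μ(1−μ)/(ν+1).
ν = μ(1−μ)/Var − 1 = 0.241351/0.02352 − 1 = 9.2615.
α = 0.593·9.2615 = 5.49, β = 0.407·9.2615 = 3.77.

α = 5.49, β = 3.77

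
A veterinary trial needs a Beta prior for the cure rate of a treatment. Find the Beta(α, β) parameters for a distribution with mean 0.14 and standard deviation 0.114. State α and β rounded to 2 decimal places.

Variance = 0.114² = 0.012996. The moment-matching identity α+β = μ(1−μ)/Var − 1 gives
α+β = 0.1204/0.012996 − 1 = 8.2644, so α = μ·8.2644 = 1.16 and β = (1−μ)·8.2644 = 7.11.

α = 1.16, β = 7.11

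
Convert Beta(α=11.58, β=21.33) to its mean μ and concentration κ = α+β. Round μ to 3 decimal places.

μ = 0.352, κ = 32.91

κ = α+β = 11.58+21.33 = 32.91; μ = α/κ = 11.58/32.91 = 0.352.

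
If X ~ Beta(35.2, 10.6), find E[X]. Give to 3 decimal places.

The Beta mean is α/(α+β) = 35.2/(35.2+10.6) = 0.769.

0.769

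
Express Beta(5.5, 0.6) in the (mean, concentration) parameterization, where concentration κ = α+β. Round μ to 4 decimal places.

κ = α+β = 5.5+0.6 = 6.1; μ = α/κ = 5.5/6.1 = 0.9016.

μ = 0.9016, κ = 6.1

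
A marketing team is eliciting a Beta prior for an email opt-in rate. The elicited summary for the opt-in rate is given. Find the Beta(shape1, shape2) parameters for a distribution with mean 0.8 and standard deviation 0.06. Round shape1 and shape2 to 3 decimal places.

First σ² = 0.0036. Setting shape1 = μn, shape2 = (1−μ)n with n = shape1+shape2,
μ(1−μ)/(n+1) = 0.0036 ⇒ n+1 = 0.16/0.0036 = 44.4444 ⇒ n = 43.4444.
Hence shape1 = 0.8×43.4444 = 34.756, shape2 = 0.2×43.4444 = 8.689.

shape1 = 34.756, shape2 = 8.689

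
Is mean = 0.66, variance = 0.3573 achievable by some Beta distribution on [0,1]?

A Beta with mean μ has variance μ(1−μ)/(α+β+1) < μ(1−μ).
Here μ(1−μ) = 0.66×0.34 = 0.2244, and 0.3573 ≥ 0.2244.

No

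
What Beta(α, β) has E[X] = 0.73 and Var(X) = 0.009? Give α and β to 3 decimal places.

Let s = α+β. The Beta variance is μ(1−μ)/(s+1).
So s+1 = μ(1−μ)/σ² = (0.73×0.27)/0.009 = 0.1971/0.009 = 21.9000, giving s = 20.9000.
Then α = μs = 0.73×20.9000 = 15.257 and β = (1−μ)s = 0.27×20.9000 = 5.643.

α = 15.257, β = 5.643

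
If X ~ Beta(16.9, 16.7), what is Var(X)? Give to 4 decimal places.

0.0072

Var = αβ/[(α+β)²(α+β+1)] = (16.9×16.7)/(33.6²×34.6) = 282.23/39062.016 = 0.0072.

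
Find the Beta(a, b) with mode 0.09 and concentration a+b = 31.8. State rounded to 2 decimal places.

Since the density peak of Beta(a,b) is at (a−1)/(a+b−2),
a = 1 + 0.09(31.8−2) = 3.68 and b = 31.8 − 3.68 = 28.12.

a = 3.68, b = 28.12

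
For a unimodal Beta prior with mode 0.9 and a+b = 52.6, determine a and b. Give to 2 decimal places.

a = 46.54, b = 6.06

Since the density peak of Beta(a,b) is at (a−1)/(a+b−2),
a = 1 + 0.9(52.6−2) = 46.54 and b = 52.6 − 46.54 = 6.06.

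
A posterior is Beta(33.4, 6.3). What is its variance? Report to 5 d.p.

0.00328

α+β = 39.7 and αβ = 210.42, so Var = αβ/[(α+β)²(α+β+1)] = 210.42/64146.863 = 0.00328.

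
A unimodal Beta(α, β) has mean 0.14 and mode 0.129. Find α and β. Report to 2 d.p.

With s = α+β: μ = α/s and mode = (α−1)/(s−2). Eliminating α = μs,
μs − 1 = m(s−2) ⇒ s(μ−m) = 1−2m ⇒ s = 0.742/0.011 = 67.4545.
So α = μs = 9.44, β = (1−μ)s = 58.01.

α = 9.44, β = 58.01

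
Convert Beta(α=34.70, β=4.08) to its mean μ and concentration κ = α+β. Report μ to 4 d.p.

μ = 0.8948, κ = 38.78

κ = α+β = 34.70+4.08 = 38.78; μ = α/κ = 34.70/38.78 = 0.8948.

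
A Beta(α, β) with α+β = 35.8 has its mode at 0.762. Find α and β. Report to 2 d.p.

α = 26.76, β = 9.04

Mode = (α−1)/(κ−2) with κ = α+β, so α−1 = 0.762·33.8 = 25.76.
α = 26.76; β = κ − α = 9.04.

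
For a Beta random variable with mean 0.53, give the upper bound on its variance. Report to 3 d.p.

For fixed mean μ the Beta variance is μ(1−μ)/(α+β+1), increasing as α+β decreases.
Its least upper bound (not attained) is μ(1−μ) = 0.53·0.47 = 0.249.

0.249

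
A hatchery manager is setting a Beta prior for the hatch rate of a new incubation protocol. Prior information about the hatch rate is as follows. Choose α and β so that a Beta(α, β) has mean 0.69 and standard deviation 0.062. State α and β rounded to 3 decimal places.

α = 37.705, β = 16.940

σ² = 0.062² = 0.003844.
With s = α+β, Var = μ(1−μ)/(s+1), so s+1 = (0.69×0.31)/0.003844 = 55.6452 and s = 54.6452.
α = μs = 37.705, β = (1−μ)s = 16.940.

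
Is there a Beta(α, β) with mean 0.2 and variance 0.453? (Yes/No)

For any Beta, Var(X) < E[X]·(1−E[X]).
Here μ(1−μ) = 0.2×0.8 = 0.16, and 0.453 ≥ 0.16.

No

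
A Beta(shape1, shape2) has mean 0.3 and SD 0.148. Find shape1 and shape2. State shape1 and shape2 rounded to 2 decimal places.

shape1 = 2.58, shape2 = 6.01

σ² = 0.148² = 0.021904.
With s = shape1+shape2, Var = μ(1−μ)/(s+1), so s+1 = (0.3×0.7)/0.021904 = 9.5873 and s = 8.5873.
shape1 = μs = 2.58, shape2 = (1−μ)s = 6.01.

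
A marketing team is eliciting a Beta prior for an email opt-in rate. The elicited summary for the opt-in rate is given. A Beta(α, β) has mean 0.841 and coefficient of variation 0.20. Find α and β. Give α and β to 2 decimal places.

σ = CV·μ = 0.20×0.841 = 0.16820, so σ² = 0.028291.
s+1 = μ(1−μ)/σ² = 0.133719/0.028291 = 4.7265, so s = α+β = 3.7265.
α = μs = 3.13, β = (1−μ)s = 0.59.

α = 3.13, β = 0.59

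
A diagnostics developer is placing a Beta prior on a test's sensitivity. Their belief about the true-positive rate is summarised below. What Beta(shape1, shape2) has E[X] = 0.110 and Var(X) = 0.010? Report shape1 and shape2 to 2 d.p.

Write ν = shape1+shape2; then shape1 = μν and Var = μ(1−μ)/(ν+1).
ν = μ(1−μ)/Var − 1 = 0.097900/0.010 − 1 = 8.7900.
shape1 = 0.110·8.7900 = 0.97, shape2 = 0.890·8.7900 = 7.82.

shape1 = 0.97, shape2 = 7.82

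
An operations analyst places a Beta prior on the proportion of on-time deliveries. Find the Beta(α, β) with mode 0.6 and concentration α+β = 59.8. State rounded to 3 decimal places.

For α,β>1 the mode is (α−1)/(α+β−2), so α = mode·(κ−2)+1 = 0.6×57.8+1 = 35.680.
And β = (1−mode)·(κ−2)+1 = 0.4×57.8+1 = 24.120.

α = 35.680, β = 24.120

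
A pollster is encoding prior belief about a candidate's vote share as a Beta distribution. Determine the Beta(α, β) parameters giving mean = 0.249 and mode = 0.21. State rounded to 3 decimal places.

α = 3.703, β = 11.169

Let s = α+β. Mean gives α = μs = 0.249s; mode gives (α−1)/(s−2) = 0.21.
Substituting: 0.249s − 1 = 0.21(s−2) = 0.21s − 0.42, so 0.039s = 0.58 and s = 14.8718.
Then α = 0.249×14.8718 = 3.703 and β = s−α = 11.169.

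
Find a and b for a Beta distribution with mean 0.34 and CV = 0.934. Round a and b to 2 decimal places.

a = 0.42, b = 0.81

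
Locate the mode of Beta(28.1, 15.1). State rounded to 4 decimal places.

0.6578

With α,β > 1, mode = (α−1)/(α+β−2) = 27.1/41.2 = 0.6578.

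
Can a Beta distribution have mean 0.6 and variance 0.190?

Yes

The Beta variance bound is σ² < μ(1−μ).
Here μ(1−μ) = 0.6×0.4 = 0.24, and 0.190 < 0.24.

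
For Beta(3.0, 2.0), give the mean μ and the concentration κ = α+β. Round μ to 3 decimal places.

μ = 0.600, κ = 5.0

κ = α+β = 3.0+2.0 = 5.0; μ = α/κ = 3.0/5.0 = 0.600.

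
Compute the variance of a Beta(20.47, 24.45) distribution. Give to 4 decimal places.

α+β = 44.92 and αβ = 500.4915, so Var = αβ/[(α+β)²(α+β+1)] = 500.4915/92657.669888 = 0.0054.

0.0054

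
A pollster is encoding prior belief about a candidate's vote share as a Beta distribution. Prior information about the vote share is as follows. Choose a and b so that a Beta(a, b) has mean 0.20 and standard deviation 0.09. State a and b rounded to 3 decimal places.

First σ² = 0.0081. Setting a = μn, b = (1−μ)n with n = a+b,
μ(1−μ)/(n+1) = 0.0081 ⇒ n+1 = 0.1600/0.0081 = 19.7531 ⇒ n = 18.7531.
Hence a = 0.20×18.7531 = 3.751, b = 0.80×18.7531 = 15.002.

a = 3.751, b = 15.002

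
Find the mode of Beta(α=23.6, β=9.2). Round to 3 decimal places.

With α,β > 1, mode = (α−1)/(α+β−2) = 22.6/30.8 = 0.734.

0.734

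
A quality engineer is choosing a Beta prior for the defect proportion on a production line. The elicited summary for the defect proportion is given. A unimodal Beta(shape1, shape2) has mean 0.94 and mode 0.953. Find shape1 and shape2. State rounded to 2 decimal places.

With s = shape1+shape2: μ = shape1/s and mode = (shape1−1)/(s−2). Eliminating shape1 = μs,
μs − 1 = m(s−2) ⇒ s(μ−m) = 1−2m ⇒ s = -0.906/-0.013 = 69.6923.
So shape1 = μs = 65.51, shape2 = (1−μ)s = 4.18.

shape1 = 65.51, shape2 = 4.18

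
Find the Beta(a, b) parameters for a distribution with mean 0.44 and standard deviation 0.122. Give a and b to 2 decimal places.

a = 6.84, b = 8.71

σ² = 0.122² = 0.014884.
With s = a+b, Var = μ(1−μ)/(s+1), so s+1 = (0.44×0.56)/0.014884 = 16.5547 and s = 15.5547.
a = μs = 6.84, b = (1−μ)s = 8.71.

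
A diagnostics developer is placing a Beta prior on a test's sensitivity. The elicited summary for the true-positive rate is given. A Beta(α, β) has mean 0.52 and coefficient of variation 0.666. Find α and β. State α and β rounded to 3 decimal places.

Var = (CV·μ)² = (0.666×0.52)² = 0.119938.
α+β = μ(1−μ)/Var − 1 = 0.2496/0.119938 − 1 = 1.0811.
Thus α = 0.52·1.0811 = 0.562 and β = 0.48·1.0811 = 0.519.

α = 0.562, β = 0.519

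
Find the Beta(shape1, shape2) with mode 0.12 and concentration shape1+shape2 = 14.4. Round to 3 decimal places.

For shape1,shape2>1 the mode is (shape1−1)/(shape1+shape2−2), so shape1 = mode·(κ−2)+1 = 0.12×12.4+1 = 2.488.
And shape2 = (1−mode)·(κ−2)+1 = 0.88×12.4+1 = 11.912.

shape1 = 2.488, shape2 = 11.912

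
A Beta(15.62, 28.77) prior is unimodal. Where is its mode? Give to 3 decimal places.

With α,β > 1, mode = (α−1)/(α+β−2) = 14.62/42.39 = 0.345.

0.345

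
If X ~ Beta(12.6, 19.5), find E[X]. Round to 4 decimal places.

0.3925

E[X] = α/(α+β) = 12.6/32.1 = 0.3925.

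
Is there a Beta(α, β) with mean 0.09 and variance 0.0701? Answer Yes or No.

For any Beta, Var(X) < E[X]·(1−E[X]).
Here μ(1−μ) = 0.09×0.91 = 0.0819, and 0.0701 < 0.0819.

Yes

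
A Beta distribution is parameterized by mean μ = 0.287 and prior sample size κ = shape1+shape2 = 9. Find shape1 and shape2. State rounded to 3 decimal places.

Split κ in proportion μ : (1−μ): shape1 = 0.287·9 = 2.583, shape2 = 9 − 2.583 = 6.417.

shape1 = 2.583, shape2 = 6.417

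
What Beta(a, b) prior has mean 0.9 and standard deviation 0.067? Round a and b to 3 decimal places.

σ² = 0.067² = 0.004489.
With s = a+b, Var = μ(1−μ)/(s+1), so s+1 = (0.9×0.1)/0.004489 = 20.0490 and s = 19.0490.
a = μs = 17.144, b = (1−μ)s = 1.905.

a = 17.144, b = 1.905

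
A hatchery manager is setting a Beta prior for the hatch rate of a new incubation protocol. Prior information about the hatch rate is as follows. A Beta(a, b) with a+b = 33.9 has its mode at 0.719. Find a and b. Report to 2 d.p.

a = 23.94, b = 9.96

Since the density peak of Beta(a,b) is at (a−1)/(a+b−2),
a = 1 + 0.719(33.9−2) = 23.94 and b = 33.9 − 23.94 = 9.96.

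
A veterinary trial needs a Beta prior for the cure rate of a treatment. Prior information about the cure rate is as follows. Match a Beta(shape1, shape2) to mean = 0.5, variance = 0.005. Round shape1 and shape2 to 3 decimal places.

Write ν = shape1+shape2; then shape1 = μν and Var = μ(1−μ)/(ν+1).
ν = μ(1−μ)/Var − 1 = 0.25/0.005 − 1 = 49.0000.
shape1 = 0.5·49.0000 = 24.500, shape2 = 0.5·49.0000 = 24.500.

shape1 = 24.500, shape2 = 24.500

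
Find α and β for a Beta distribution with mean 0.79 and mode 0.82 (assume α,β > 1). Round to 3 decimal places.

Let s = α+β. Mean gives α = μs = 0.79s; mode gives (α−1)/(s−2) = 0.82.
Substituting: 0.79s − 1 = 0.82(s−2) = 0.82s − 1.64, so -0.03s = -0.64 and s = 21.3333.
Then α = 0.79×21.3333 = 16.853 and β = s−α = 4.480.

α = 16.853, β = 4.480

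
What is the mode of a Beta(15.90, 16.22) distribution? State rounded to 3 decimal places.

0.495

With α,β > 1, mode = (α−1)/(α+β−2) = 14.90/30.12 = 0.495.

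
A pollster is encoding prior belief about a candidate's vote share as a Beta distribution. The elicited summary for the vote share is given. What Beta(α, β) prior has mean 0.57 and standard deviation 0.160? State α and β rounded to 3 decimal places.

Variance = 0.160² = 0.025600. The moment-matching identity α+β = μ(1−μ)/Var − 1 gives
α+β = 0.2451/0.025600 − 1 = 8.5742, so α = μ·8.5742 = 4.887 and β = (1−μ)·8.5742 = 3.687.

α = 4.887, β = 3.687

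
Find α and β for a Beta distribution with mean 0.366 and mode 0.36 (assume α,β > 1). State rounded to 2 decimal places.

α = 17.08, β = 29.59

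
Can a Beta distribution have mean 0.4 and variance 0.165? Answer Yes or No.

The Beta variance bound is σ² < μ(1−μ).
Here μ(1−μ) = 0.4×0.6 = 0.24, and 0.165 < 0.24.

Yes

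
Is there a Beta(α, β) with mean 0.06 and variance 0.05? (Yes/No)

The Beta variance bound is σ² < μ(1−μ).
Here μ(1−μ) = 0.06×0.94 = 0.0564, and 0.05 < 0.0564.

Yes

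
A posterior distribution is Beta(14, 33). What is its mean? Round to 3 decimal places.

0.298

The Beta mean is α/(α+β) = 14/(14+33) = 0.298.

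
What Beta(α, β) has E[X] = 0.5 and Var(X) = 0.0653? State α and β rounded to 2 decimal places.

Write ν = α+β; then α = μν and Var = μ(1−μ)/(ν+1).
ν = μ(1−μ)/Var − 1 = 0.25/0.0653 − 1 = 2.8285.
α = 0.5·2.8285 = 1.41, β = 0.5·2.8285 = 1.41.

α = 1.41, β = 1.41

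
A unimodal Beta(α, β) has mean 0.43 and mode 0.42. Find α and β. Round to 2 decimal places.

With s = α+β: μ = α/s and mode = (α−1)/(s−2). Eliminating α = μs,
μs − 1 = m(s−2) ⇒ s(μ−m) = 1−2m ⇒ s = 0.16/0.01 = 16.0000.
So α = μs = 6.88, β = (1−μ)s = 9.12.

α = 6.88, β = 9.12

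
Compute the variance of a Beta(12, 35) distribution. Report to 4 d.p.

Var = αβ/[(α+β)²(α+β+1)] = (12×35)/(47²×48) = 420/106032 = 0.0040.

0.0040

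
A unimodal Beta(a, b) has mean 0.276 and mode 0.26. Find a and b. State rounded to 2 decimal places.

a = 8.28, b = 21.72

Let s = a+b. Mean gives a = μs = 0.276s; mode gives (a−1)/(s−2) = 0.26.
Substituting: 0.276s − 1 = 0.26(s−2) = 0.26s − 0.52, so 0.016s = 0.48 and s = 30.0000.
Then a = 0.276×30.0000 = 8.28 and b = s−a = 21.72.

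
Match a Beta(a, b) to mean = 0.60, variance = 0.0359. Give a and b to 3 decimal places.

a = 3.411, b = 2.274

Let s = a+b. The Beta variance is μ(1−μ)/(s+1).
So s+1 = μ(1−μ)/σ² = (0.60×0.40)/0.0359 = 0.2400/0.0359 = 6.6852, giving s = 5.6852.
Then a = μs = 0.60×5.6852 = 3.411 and b = (1−μ)s = 0.40×5.6852 = 2.274.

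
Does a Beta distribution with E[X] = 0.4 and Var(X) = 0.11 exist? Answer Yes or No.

Yes

A Beta with mean μ has variance μ(1−μ)/(α+β+1) < μ(1−μ).
Here μ(1−μ) = 0.4×0.6 = 0.24, and 0.11 < 0.24.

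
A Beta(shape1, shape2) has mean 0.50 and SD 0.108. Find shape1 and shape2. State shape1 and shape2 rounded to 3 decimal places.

shape1 = 10.217, shape2 = 10.217

Variance = 0.108² = 0.011664. The moment-matching identity shape1+shape2 = μ(1−μ)/Var − 1 gives
shape1+shape2 = 0.2500/0.011664 − 1 = 20.4335, so shape1 = μ·20.4335 = 10.217 and shape2 = (1−μ)·20.4335 = 10.217.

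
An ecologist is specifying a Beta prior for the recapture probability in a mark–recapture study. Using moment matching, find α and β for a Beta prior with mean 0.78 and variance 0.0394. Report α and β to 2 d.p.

α = 2.62, β = 0.74

Write ν = α+β; then α = μν and Var = μ(1−μ)/(ν+1).
ν = μ(1−μ)/Var − 1 = 0.1716/0.0394 − 1 = 3.3553.
α = 0.78·3.3553 = 2.62, β = 0.22·3.3553 = 0.74.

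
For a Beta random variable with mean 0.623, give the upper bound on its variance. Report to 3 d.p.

For fixed mean μ the Beta variance is μ(1−μ)/(α+β+1), increasing as α+β decreases.
Its least upper bound (not attained) is μ(1−μ) = 0.623·0.377 = 0.235.

0.235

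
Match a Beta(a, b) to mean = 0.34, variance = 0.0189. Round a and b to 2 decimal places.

a = 3.70, b = 7.18

By moment matching, a+b = μ(1−μ)/σ² − 1 = (0.34·0.66)/0.0189 − 1 = 11.8730 − 1 = 10.8730.
Since a/(a+b) = μ, a = 0.34·10.8730 = 3.70 and b = 0.66·10.8730 = 7.18.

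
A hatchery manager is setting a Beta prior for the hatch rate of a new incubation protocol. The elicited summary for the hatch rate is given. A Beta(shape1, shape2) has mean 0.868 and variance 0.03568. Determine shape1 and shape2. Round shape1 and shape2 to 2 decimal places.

shape1 = 1.92, shape2 = 0.29

By moment matching, shape1+shape2 = μ(1−μ)/σ² − 1 = (0.868·0.132)/0.03568 − 1 = 3.2112 − 1 = 2.2112.
Since shape1/(shape1+shape2) = μ, shape1 = 0.868·2.2112 = 1.92 and shape2 = 0.132·2.2112 = 0.29.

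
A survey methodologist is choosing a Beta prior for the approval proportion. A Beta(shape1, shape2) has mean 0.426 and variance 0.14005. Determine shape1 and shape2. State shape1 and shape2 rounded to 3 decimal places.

Write ν = shape1+shape2; then shape1 = μν and Var = μ(1−μ)/(ν+1).
ν = μ(1−μ)/Var − 1 = 0.244524/0.14005 − 1 = 0.7460.
shape1 = 0.426·0.7460 = 0.318, shape2 = 0.574·0.7460 = 0.428.

shape1 = 0.318, shape2 = 0.428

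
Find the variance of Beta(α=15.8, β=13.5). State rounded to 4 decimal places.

α+β = 29.3 and αβ = 213.30, so Var = αβ/[(α+β)²(α+β+1)] = 213.30/26012.247 = 0.0082.

0.0082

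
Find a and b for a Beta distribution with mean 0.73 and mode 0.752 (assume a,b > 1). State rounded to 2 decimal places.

Let s = a+b. Mean gives a = μs = 0.73s; mode gives (a−1)/(s−2) = 0.752.
Substituting: 0.73s − 1 = 0.752(s−2) = 0.752s − 1.504, so -0.022s = -0.504 and s = 22.9091.
Then a = 0.73×22.9091 = 16.72 and b = s−a = 6.19.

a = 16.72, b = 6.19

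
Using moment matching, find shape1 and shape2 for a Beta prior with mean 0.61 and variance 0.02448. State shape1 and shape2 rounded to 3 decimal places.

shape1 = 5.318, shape2 = 3.400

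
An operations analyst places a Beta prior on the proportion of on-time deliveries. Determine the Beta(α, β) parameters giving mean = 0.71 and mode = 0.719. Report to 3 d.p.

α = 34.553, β = 14.113

Let s = α+β. Mean gives α = μs = 0.71s; mode gives (α−1)/(s−2) = 0.719.
Substituting: 0.71s − 1 = 0.719(s−2) = 0.719s − 1.438, so -0.009s = -0.438 and s = 48.6667.
Then α = 0.71×48.6667 = 34.553 and β = s−α = 14.113.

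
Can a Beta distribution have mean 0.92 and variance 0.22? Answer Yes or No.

A Beta with mean μ has variance μ(1−μ)/(α+β+1) < μ(1−μ).
Here μ(1−μ) = 0.92×0.08 = 0.0736, and 0.22 ≥ 0.0736.

No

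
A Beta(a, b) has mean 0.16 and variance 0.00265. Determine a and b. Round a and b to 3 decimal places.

a = 7.955, b = 41.762

Write ν = a+b; then a = μν and Var = μ(1−μ)/(ν+1).
ν = μ(1−μ)/Var − 1 = 0.1344/0.00265 − 1 = 49.7170.
a = 0.16·49.7170 = 7.955, b = 0.84·49.7170 = 41.762.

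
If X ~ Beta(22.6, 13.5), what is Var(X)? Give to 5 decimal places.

0.00631

α+β = 36.1 and αβ = 305.10, so Var = αβ/[(α+β)²(α+β+1)] = 305.10/48349.091 = 0.00631.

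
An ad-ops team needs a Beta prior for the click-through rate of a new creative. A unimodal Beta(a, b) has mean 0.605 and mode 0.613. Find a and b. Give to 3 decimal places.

Let s = a+b. Mean gives a = μs = 0.605s; mode gives (a−1)/(s−2) = 0.613.
Substituting: 0.605s − 1 = 0.613(s−2) = 0.613s − 1.226, so -0.008s = -0.226 and s = 28.2500.
Then a = 0.605×28.2500 = 17.091 and b = s−a = 11.159.

a = 17.091, b = 11.159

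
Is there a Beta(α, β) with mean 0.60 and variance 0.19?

Yes

A Beta with mean μ has variance μ(1−μ)/(α+β+1) < μ(1−μ).
Here μ(1−μ) = 0.60×0.40 = 0.2400, and 0.19 < 0.2400.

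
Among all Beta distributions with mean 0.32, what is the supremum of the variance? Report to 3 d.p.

0.218

For fixed mean μ the Beta variance is μ(1−μ)/(α+β+1), increasing as α+β decreases.
Its least upper bound (not attained) is μ(1−μ) = 0.32·0.68 = 0.218.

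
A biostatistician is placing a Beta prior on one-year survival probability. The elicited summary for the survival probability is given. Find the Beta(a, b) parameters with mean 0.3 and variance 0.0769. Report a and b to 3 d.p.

Write ν = a+b; then a = μν and Var = μ(1−μ)/(ν+1).
ν = μ(1−μ)/Var − 1 = 0.21/0.0769 − 1 = 1.7308.
a = 0.3·1.7308 = 0.519, b = 0.7·1.7308 = 1.212.

a = 0.519, b = 1.212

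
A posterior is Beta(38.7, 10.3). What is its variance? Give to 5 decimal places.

0.00332

μ = 38.7/49.0 = 0.789796; Var = μ(1−μ)/(α+β+1) = 0.1660183/50.0 = 0.00332.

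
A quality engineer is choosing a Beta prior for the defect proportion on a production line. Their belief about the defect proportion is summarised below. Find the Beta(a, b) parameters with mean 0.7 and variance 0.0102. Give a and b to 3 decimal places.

By moment matching, a+b = μ(1−μ)/σ² − 1 = (0.7·0.3)/0.0102 − 1 = 20.5882 − 1 = 19.5882.
Since a/(a+b) = μ, a = 0.7·19.5882 = 13.712 and b = 0.3·19.5882 = 5.876.

a = 13.712, b = 5.876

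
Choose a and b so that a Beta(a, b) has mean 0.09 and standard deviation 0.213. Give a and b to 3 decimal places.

Variance = 0.213² = 0.045369. The moment-matching identity a+b = μ(1−μ)/Var − 1 gives
a+b = 0.0819/0.045369 − 1 = 0.8052, so a = μ·0.8052 = 0.072 and b = (1−μ)·0.8052 = 0.733.

a = 0.072, b = 0.733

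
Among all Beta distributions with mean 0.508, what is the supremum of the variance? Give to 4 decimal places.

For fixed mean μ the Beta variance is μ(1−μ)/(α+β+1), increasing as α+β decreases.
Its least upper bound (not attained) is μ(1−μ) = 0.508·0.492 = 0.2499.

0.2499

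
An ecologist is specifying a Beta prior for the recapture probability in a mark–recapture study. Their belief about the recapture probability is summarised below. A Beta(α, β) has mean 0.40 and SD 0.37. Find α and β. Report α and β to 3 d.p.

First σ² = 0.1369. Setting α = μn, β = (1−μ)n with n = α+β,
μ(1−μ)/(n+1) = 0.1369 ⇒ n+1 = 0.2400/0.1369 = 1.7531 ⇒ n = 0.7531.
Hence α = 0.40×0.7531 = 0.301, β = 0.60×0.7531 = 0.452.

α = 0.301, β = 0.452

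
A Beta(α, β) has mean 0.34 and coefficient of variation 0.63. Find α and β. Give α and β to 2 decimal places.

Var = (CV·μ)² = (0.63×0.34)² = 0.045882.
α+β = μ(1−μ)/Var − 1 = 0.2244/0.045882 − 1 = 3.8908.
Thus α = 0.34·3.8908 = 1.32 and β = 0.66·3.8908 = 2.57.

α = 1.32, β = 2.57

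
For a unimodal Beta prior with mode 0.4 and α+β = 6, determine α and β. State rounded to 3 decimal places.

Since the density peak of Beta(α,β) is at (α−1)/(α+β−2),
α = 1 + 0.4(6−2) = 2.600 and β = 6 − 2.600 = 3.400.

α = 2.600, β = 3.400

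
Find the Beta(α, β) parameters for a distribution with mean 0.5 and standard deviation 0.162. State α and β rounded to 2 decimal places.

α = 4.26, β = 4.26

σ² = 0.162² = 0.026244.
With s = α+β, Var = μ(1−μ)/(s+1), so s+1 = (0.5×0.5)/0.026244 = 9.5260 and s = 8.5260.
α = μs = 4.26, β = (1−μ)s = 4.26.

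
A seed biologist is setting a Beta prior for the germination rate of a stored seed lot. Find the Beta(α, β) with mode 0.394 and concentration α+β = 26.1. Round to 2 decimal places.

Mode = (α−1)/(κ−2) with κ = α+β, so α−1 = 0.394·24.1 = 9.50.
α = 10.50; β = κ − α = 15.60.

α = 10.50, β = 15.60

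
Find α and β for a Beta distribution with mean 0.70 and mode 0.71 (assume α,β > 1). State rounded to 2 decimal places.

Let s = α+β. Mean gives α = μs = 0.70s; mode gives (α−1)/(s−2) = 0.71.
Substituting: 0.70s − 1 = 0.71(s−2) = 0.71s − 1.42, so -0.01s = -0.42 and s = 42.0000.
Then α = 0.70×42.0000 = 29.40 and β = s−α = 12.60.

α = 29.40, β = 12.60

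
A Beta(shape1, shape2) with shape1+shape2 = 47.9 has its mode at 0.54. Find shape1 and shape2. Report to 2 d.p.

shape1 = 25.79, shape2 = 22.11

Since the density peak of Beta(shape1,shape2) is at (shape1−1)/(shape1+shape2−2),
shape1 = 1 + 0.54(47.9−2) = 25.79 and shape2 = 47.9 − 25.79 = 22.11.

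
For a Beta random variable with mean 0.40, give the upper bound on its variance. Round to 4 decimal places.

0.2400

For fixed mean μ the Beta variance is μ(1−μ)/(α+β+1), increasing as α+β decreases.
Its least upper bound (not attained) is μ(1−μ) = 0.40·0.60 = 0.2400.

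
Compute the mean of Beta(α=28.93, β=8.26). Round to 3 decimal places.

E[X] = α/(α+β) = 28.93/37.19 = 0.778.

0.778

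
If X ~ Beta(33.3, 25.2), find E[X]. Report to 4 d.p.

The Beta mean is α/(α+β) = 33.3/(33.3+25.2) = 0.5692.

0.5692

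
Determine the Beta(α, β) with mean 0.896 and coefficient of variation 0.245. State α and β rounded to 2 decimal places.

σ = CV·μ = 0.245×0.896 = 0.21952, so σ² = 0.048189.
s+1 = μ(1−μ)/σ² = 0.093184/0.048189 = 1.9337, so s = α+β = 0.9337.
α = μs = 0.84, β = (1−μ)s = 0.10.

α = 0.84, β = 0.10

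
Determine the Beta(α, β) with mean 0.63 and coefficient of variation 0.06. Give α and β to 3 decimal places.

α = 102.148, β = 59.992

σ = CV·μ = 0.06×0.63 = 0.03780, so σ² = 0.001429.
s+1 = μ(1−μ)/σ² = 0.2331/0.001429 = 163.1393, so s = α+β = 162.1393.
α = μs = 102.148, β = (1−μ)s = 59.992.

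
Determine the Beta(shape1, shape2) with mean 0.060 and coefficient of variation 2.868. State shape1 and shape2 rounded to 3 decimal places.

shape1 = 0.054, shape2 = 0.850

σ = CV·μ = 2.868×0.060 = 0.17208, so σ² = 0.029612.
s+1 = μ(1−μ)/σ² = 0.056400/0.029612 = 1.9047, so s = shape1+shape2 = 0.9047.
shape1 = μs = 0.054, shape2 = (1−μ)s = 0.850.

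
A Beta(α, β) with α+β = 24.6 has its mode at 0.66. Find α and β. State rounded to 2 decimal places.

α = 15.92, β = 8.68

Mode = (α−1)/(κ−2) with κ = α+β, so α−1 = 0.66·22.6 = 14.92.
α = 15.92; β = κ − α = 8.68.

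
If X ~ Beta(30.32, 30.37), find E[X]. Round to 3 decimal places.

0.500

The Beta mean is α/(α+β) = 30.32/(30.32+30.37) = 0.500.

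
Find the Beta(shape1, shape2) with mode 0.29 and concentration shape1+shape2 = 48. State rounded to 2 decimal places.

shape1 = 14.34, shape2 = 33.66

Since the density peak of Beta(shape1,shape2) is at (shape1−1)/(shape1+shape2−2),
shape1 = 1 + 0.29(48−2) = 14.34 and shape2 = 48 − 14.34 = 33.66.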